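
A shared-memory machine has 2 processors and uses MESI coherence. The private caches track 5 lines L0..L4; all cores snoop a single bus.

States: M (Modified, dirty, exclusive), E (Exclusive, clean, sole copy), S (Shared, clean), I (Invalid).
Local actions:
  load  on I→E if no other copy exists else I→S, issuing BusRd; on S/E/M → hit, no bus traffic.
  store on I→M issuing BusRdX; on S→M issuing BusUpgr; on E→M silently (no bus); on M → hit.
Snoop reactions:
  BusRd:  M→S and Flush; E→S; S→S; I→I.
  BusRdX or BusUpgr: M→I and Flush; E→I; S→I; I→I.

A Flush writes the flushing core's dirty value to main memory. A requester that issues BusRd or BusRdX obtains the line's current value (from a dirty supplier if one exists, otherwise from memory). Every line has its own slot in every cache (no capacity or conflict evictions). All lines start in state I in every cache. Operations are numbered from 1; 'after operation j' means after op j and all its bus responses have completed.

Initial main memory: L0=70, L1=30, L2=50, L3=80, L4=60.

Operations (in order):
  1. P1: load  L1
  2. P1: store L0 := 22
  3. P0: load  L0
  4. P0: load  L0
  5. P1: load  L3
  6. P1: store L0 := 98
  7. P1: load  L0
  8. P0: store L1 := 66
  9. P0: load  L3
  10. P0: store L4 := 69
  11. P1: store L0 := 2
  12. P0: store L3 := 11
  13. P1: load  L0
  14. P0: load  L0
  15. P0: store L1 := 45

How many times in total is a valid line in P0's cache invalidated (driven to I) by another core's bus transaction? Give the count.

1. P1: load  L1  bus=[BusRd]  L1: P0=I P1=E  mem[L1]=30
2. P1: store L0 := 22  bus=[BusRdX]  L0: P0=I P1=M  mem[L0]=70
3. P0: load  L0  bus=[BusRd,Flush]  L0: P0=S P1=S  mem[L0]=22
4. P0: load  L0  bus=[-]  L0: P0=S P1=S  mem[L0]=22
5. P1: load  L3  bus=[BusRd]  L3: P0=I P1=E  mem[L3]=80
6. P1: store L0 := 98  bus=[BusUpgr]  L0: P0=I P1=M  mem[L0]=22
7. P1: load  L0  bus=[-]  L0: P0=I P1=M  mem[L0]=22
8. P0: store L1 := 66  bus=[BusRdX]  L1: P0=M P1=I  mem[L1]=30
9. P0: load  L3  bus=[BusRd]  L3: P0=S P1=S  mem[L3]=80
10. P0: store L4 := 69  bus=[BusRdX]  L4: P0=M P1=I  mem[L4]=60
11. P1: store L0 := 2  bus=[-]  L0: P0=I P1=M  mem[L0]=22
12. P0: store L3 := 11  bus=[BusUpgr]  L3: P0=M P1=I  mem[L3]=80
13. P1: load  L0  bus=[-]  L0: P0=I P1=M  mem[L0]=22
14. P0: load  L0  bus=[BusRd,Flush]  L0: P0=S P1=S  mem[L0]=2
15. P0: store L1 := 45  bus=[-]  L1: P0=M P1=I  mem[L1]=30

invalidations = 1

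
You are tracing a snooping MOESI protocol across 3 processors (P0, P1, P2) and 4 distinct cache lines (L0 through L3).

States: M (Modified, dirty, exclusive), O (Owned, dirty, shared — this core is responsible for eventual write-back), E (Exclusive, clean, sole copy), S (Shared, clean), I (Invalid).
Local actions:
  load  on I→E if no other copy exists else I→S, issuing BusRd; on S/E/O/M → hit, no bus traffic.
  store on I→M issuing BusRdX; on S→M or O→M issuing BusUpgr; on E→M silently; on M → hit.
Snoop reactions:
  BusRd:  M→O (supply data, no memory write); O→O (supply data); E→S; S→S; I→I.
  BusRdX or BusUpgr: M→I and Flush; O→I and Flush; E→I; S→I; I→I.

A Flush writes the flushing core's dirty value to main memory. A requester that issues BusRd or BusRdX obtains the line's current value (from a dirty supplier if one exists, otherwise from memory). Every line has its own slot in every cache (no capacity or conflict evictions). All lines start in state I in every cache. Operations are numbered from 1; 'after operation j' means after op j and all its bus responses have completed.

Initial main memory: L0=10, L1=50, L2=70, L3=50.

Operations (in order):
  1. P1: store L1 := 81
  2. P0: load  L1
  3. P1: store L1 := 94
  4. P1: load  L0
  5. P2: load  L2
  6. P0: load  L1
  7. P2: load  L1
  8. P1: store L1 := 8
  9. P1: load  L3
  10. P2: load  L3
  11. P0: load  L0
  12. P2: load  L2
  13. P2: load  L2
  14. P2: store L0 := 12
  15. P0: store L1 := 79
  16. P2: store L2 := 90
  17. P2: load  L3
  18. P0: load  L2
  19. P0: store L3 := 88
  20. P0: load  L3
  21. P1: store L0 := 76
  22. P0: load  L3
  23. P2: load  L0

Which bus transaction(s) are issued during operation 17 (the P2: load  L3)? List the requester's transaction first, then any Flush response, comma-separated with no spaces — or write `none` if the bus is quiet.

[1] P1: store L1 := 81 | P0:I, P1:M(81), P2:I | bus: BusRdX
[2] P0: load  L1 | P0:S(81), P1:O(81), P2:I | bus: BusRd
[3] P1: store L1 := 94 | P0:I, P1:M(94), P2:I | bus: BusUpgr
[4] P1: load  L0 | P0:I, P1:E(10), P2:I | bus: BusRd
[5] P2: load  L2 | P0:I, P1:I, P2:E(70) | bus: BusRd
[6] P0: load  L1 | P0:S(94), P1:O(94), P2:I | bus: BusRd
[7] P2: load  L1 | P0:S(94), P1:O(94), P2:S(94) | bus: BusRd
[8] P1: store L1 := 8 | P0:I, P1:M(8), P2:I | bus: BusUpgr
[9] P1: load  L3 | P0:I, P1:E(50), P2:I | bus: BusRd
[10] P2: load  L3 | P0:I, P1:S(50), P2:S(50) | bus: BusRd
[11] P0: load  L0 | P0:S(10), P1:S(10), P2:I | bus: BusRd
[12] P2: load  L2 | P0:I, P1:I, P2:E(70) | bus: none
[13] P2: load  L2 | P0:I, P1:I, P2:E(70) | bus: none
[14] P2: store L0 := 12 | P0:I, P1:I, P2:M(12) | bus: BusRdX
[15] P0: store L1 := 79 | P0:M(79), P1:I, P2:I | bus: BusRdX,Flush
[16] P2: store L2 := 90 | P0:I, P1:I, P2:M(90) | bus: none
[17] P2: load  L3 | P0:I, P1:S(50), P2:S(50) | bus: none
[18] P0: load  L2 | P0:S(90), P1:I, P2:O(90) | bus: BusRd
[19] P0: store L3 := 88 | P0:M(88), P1:I, P2:I | bus: BusRdX
[20] P0: load  L3 | P0:M(88), P1:I, P2:I | bus: none
[21] P1: store L0 := 76 | P0:I, P1:M(76), P2:I | bus: BusRdX,Flush
[22] P0: load  L3 | P0:M(88), P1:I, P2:I | bus: none
[23] P2: load  L0 | P0:I, P1:O(76), P2:S(76) | bus: BusRd

bus = none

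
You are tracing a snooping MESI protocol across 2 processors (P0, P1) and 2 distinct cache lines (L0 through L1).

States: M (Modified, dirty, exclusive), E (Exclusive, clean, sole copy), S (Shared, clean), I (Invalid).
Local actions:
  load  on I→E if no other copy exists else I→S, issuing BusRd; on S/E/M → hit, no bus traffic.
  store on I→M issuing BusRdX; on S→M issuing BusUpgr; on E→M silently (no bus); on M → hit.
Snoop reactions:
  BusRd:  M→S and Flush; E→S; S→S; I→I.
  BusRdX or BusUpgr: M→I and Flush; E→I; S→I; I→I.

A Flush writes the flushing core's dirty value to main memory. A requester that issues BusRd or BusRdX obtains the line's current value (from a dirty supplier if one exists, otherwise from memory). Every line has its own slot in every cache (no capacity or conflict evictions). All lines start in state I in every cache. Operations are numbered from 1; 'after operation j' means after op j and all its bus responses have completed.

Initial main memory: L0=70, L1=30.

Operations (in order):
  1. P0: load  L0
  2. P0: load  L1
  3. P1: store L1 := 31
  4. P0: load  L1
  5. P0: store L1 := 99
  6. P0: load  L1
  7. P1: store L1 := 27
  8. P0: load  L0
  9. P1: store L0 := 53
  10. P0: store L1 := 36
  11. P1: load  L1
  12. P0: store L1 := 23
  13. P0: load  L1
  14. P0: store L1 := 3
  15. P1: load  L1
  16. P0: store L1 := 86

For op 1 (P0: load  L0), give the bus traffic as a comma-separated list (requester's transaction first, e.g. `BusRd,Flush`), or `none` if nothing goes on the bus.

bus = BusRd

  op1 P0: load  L0 → E/I on L0; bus BusRd; mem=70
  op2 P0: load  L1 → E/I on L1; bus BusRd; mem=30
  op3 P1: store L1 := 31 → I/M on L1; bus BusRdX; mem=30
  op4 P0: load  L1 → S/S on L1; bus BusRd Flush; mem=31
  op5 P0: store L1 := 99 → M/I on L1; bus BusUpgr; mem=31
  op6 P0: load  L1 → M/I on L1; bus (none); mem=31
  op7 P1: store L1 := 27 → I/M on L1; bus BusRdX Flush; mem=99
  op8 P0: load  L0 → E/I on L0; bus (none); mem=70
  op9 P1: store L0 := 53 → I/M on L0; bus BusRdX; mem=70
  op10 P0: store L1 := 36 → M/I on L1; bus BusRdX Flush; mem=27
  op11 P1: load  L1 → S/S on L1; bus BusRd Flush; mem=36
  op12 P0: store L1 := 23 → M/I on L1; bus BusUpgr; mem=36
  op13 P0: load  L1 → M/I on L1; bus (none); mem=36
  op14 P0: store L1 := 3 → M/I on L1; bus (none); mem=36
  op15 P1: load  L1 → S/S on L1; bus BusRd Flush; mem=3
  op16 P0: store L1 := 86 → M/I on L1; bus BusUpgr; mem=3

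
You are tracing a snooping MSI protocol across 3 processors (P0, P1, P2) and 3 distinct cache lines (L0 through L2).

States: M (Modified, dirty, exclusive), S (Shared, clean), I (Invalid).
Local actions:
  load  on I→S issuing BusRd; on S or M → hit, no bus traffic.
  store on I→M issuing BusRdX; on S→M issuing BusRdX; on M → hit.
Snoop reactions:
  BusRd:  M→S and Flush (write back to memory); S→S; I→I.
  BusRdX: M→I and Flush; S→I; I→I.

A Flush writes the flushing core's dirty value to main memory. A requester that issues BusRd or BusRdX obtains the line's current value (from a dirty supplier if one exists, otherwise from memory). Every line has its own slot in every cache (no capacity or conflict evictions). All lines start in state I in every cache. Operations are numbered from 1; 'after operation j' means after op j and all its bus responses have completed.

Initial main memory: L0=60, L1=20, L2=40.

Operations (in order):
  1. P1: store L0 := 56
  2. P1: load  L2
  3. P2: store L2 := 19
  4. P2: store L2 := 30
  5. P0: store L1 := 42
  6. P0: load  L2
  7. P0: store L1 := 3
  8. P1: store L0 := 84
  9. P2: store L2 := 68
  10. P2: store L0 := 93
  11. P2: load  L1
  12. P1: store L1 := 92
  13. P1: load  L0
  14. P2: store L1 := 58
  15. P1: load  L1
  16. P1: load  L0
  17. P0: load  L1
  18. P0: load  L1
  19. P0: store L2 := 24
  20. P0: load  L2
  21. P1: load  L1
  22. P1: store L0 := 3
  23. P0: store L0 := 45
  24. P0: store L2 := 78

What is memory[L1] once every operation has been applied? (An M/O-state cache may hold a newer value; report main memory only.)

[1] P1: store L0 := 56 | P0:I, P1:M(56), P2:I | bus: BusRdX
[2] P1: load  L2 | P0:I, P1:S(40), P2:I | bus: BusRd
[3] P2: store L2 := 19 | P0:I, P1:I, P2:M(19) | bus: BusRdX
[4] P2: store L2 := 30 | P0:I, P1:I, P2:M(30) | bus: none
[5] P0: store L1 := 42 | P0:M(42), P1:I, P2:I | bus: BusRdX
[6] P0: load  L2 | P0:S(30), P1:I, P2:S(30) | bus: BusRd,Flush
[7] P0: store L1 := 3 | P0:M(3), P1:I, P2:I | bus: none
[8] P1: store L0 := 84 | P0:I, P1:M(84), P2:I | bus: none
[9] P2: store L2 := 68 | P0:I, P1:I, P2:M(68) | bus: BusRdX
[10] P2: store L0 := 93 | P0:I, P1:I, P2:M(93) | bus: BusRdX,Flush
[11] P2: load  L1 | P0:S(3), P1:I, P2:S(3) | bus: BusRd,Flush
[12] P1: store L1 := 92 | P0:I, P1:M(92), P2:I | bus: BusRdX
[13] P1: load  L0 | P0:I, P1:S(93), P2:S(93) | bus: BusRd,Flush
[14] P2: store L1 := 58 | P0:I, P1:I, P2:M(58) | bus: BusRdX,Flush
[15] P1: load  L1 | P0:I, P1:S(58), P2:S(58) | bus: BusRd,Flush
[16] P1: load  L0 | P0:I, P1:S(93), P2:S(93) | bus: none
[17] P0: load  L1 | P0:S(58), P1:S(58), P2:S(58) | bus: BusRd
[18] P0: load  L1 | P0:S(58), P1:S(58), P2:S(58) | bus: none
[19] P0: store L2 := 24 | P0:M(24), P1:I, P2:I | bus: BusRdX,Flush
[20] P0: load  L2 | P0:M(24), P1:I, P2:I | bus: none
[21] P1: load  L1 | P0:S(58), P1:S(58), P2:S(58) | bus: none
[22] P1: store L0 := 3 | P0:I, P1:M(3), P2:I | bus: BusRdX
[23] P0: store L0 := 45 | P0:M(45), P1:I, P2:I | bus: BusRdX,Flush
[24] P0: store L2 := 78 | P0:M(78), P1:I, P2:I | bus: none

memory[L1] = 58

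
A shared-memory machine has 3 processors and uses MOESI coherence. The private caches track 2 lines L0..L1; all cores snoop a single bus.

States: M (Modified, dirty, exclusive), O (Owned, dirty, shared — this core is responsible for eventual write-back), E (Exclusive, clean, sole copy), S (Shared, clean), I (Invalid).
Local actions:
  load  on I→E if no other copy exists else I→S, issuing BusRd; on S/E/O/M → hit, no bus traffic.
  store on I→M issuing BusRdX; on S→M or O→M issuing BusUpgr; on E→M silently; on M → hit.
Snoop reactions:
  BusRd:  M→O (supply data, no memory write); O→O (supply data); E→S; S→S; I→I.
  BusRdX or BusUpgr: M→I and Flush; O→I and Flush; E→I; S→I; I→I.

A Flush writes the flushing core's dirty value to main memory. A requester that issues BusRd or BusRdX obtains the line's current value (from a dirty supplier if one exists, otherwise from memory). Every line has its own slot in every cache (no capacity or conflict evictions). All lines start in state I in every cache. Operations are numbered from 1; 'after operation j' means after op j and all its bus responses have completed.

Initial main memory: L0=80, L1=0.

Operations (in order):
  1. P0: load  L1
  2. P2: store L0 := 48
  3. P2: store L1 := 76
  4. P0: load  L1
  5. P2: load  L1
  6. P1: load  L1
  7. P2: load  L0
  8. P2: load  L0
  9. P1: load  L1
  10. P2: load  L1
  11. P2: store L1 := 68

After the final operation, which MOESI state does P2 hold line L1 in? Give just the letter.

[1] P0: load  L1 | P0:E(0), P1:I, P2:I | bus: BusRd
[2] P2: store L0 := 48 | P0:I, P1:I, P2:M(48) | bus: BusRdX
[3] P2: store L1 := 76 | P0:I, P1:I, P2:M(76) | bus: BusRdX
[4] P0: load  L1 | P0:S(76), P1:I, P2:O(76) | bus: BusRd
[5] P2: load  L1 | P0:S(76), P1:I, P2:O(76) | bus: none
[6] P1: load  L1 | P0:S(76), P1:S(76), P2:O(76) | bus: BusRd
[7] P2: load  L0 | P0:I, P1:I, P2:M(48) | bus: none
[8] P2: load  L0 | P0:I, P1:I, P2:M(48) | bus: none
[9] P1: load  L1 | P0:S(76), P1:S(76), P2:O(76) | bus: none
[10] P2: load  L1 | P0:S(76), P1:S(76), P2:O(76) | bus: none
[11] P2: store L1 := 68 | P0:I, P1:I, P2:M(68) | bus: BusUpgr

state = M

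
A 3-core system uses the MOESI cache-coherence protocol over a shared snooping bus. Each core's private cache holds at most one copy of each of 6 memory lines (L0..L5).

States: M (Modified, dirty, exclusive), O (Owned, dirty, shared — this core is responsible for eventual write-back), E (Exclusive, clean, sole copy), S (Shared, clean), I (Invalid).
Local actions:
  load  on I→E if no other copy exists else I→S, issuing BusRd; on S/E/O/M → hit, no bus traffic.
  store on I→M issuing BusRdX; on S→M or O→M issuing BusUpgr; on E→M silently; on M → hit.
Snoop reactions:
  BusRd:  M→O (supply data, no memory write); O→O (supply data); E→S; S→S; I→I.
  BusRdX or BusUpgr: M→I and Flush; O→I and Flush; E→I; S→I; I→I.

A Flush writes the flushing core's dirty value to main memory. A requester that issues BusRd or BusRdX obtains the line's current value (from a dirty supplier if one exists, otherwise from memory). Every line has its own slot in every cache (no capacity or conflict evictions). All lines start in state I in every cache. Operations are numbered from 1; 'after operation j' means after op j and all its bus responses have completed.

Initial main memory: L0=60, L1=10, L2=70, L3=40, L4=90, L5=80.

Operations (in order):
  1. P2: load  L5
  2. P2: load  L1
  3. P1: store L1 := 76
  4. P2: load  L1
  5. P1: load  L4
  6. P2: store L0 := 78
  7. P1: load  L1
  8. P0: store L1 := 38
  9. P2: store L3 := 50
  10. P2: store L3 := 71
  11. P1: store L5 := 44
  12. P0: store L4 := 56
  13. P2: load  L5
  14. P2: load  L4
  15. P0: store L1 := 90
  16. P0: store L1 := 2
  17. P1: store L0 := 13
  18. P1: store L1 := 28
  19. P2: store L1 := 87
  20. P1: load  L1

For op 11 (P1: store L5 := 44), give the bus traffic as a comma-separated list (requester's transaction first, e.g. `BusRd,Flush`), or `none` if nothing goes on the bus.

bus = BusRdX

  op1 P2: load  L5 → I/I/E on L5; bus BusRd; mem=80
  op2 P2: load  L1 → I/I/E on L1; bus BusRd; mem=10
  op3 P1: store L1 := 76 → I/M/I on L1; bus BusRdX; mem=10
  op4 P2: load  L1 → I/O/S on L1; bus BusRd; mem=10
  op5 P1: load  L4 → I/E/I on L4; bus BusRd; mem=90
  op6 P2: store L0 := 78 → I/I/M on L0; bus BusRdX; mem=60
  op7 P1: load  L1 → I/O/S on L1; bus (none); mem=10
  op8 P0: store L1 := 38 → M/I/I on L1; bus BusRdX Flush; mem=76
  op9 P2: store L3 := 50 → I/I/M on L3; bus BusRdX; mem=40
  op10 P2: store L3 := 71 → I/I/M on L3; bus (none); mem=40
  op11 P1: store L5 := 44 → I/M/I on L5; bus BusRdX; mem=80
  op12 P0: store L4 := 56 → M/I/I on L4; bus BusRdX; mem=90
  op13 P2: load  L5 → I/O/S on L5; bus BusRd; mem=80
  op14 P2: load  L4 → O/I/S on L4; bus BusRd; mem=90
  op15 P0: store L1 := 90 → M/I/I on L1; bus (none); mem=76
  op16 P0: store L1 := 2 → M/I/I on L1; bus (none); mem=76
  op17 P1: store L0 := 13 → I/M/I on L0; bus BusRdX Flush; mem=78
  op18 P1: store L1 := 28 → I/M/I on L1; bus BusRdX Flush; mem=2
  op19 P2: store L1 := 87 → I/I/M on L1; bus BusRdX Flush; mem=28
  op20 P1: load  L1 → I/S/O on L1; bus BusRd; mem=28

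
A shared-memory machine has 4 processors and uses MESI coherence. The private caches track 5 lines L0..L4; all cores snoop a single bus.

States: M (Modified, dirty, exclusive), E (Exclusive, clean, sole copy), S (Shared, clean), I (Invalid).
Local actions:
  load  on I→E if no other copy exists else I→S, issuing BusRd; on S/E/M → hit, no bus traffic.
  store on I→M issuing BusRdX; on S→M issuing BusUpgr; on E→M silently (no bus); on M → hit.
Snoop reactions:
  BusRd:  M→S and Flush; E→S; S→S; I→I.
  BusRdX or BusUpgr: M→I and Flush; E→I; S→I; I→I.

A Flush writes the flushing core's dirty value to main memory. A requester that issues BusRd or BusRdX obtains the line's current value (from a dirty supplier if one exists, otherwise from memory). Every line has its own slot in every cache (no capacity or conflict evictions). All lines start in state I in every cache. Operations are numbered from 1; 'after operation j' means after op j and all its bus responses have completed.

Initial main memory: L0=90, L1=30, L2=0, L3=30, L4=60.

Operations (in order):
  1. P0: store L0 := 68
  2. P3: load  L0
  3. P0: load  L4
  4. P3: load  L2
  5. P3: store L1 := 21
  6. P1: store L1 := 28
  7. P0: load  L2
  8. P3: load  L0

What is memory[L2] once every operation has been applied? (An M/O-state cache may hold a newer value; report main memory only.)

memory[L2] = 0

  op1 P0: store L0 := 68 → M/I/I/I on L0; bus BusRdX; mem=90
  op2 P3: load  L0 → S/I/I/S on L0; bus BusRd Flush; mem=68
  op3 P0: load  L4 → E/I/I/I on L4; bus BusRd; mem=60
  op4 P3: load  L2 → I/I/I/E on L2; bus BusRd; mem=0
  op5 P3: store L1 := 21 → I/I/I/M on L1; bus BusRdX; mem=30
  op6 P1: store L1 := 28 → I/M/I/I on L1; bus BusRdX Flush; mem=21
  op7 P0: load  L2 → S/I/I/S on L2; bus BusRd; mem=0
  op8 P3: load  L0 → S/I/I/S on L0; bus (none); mem=68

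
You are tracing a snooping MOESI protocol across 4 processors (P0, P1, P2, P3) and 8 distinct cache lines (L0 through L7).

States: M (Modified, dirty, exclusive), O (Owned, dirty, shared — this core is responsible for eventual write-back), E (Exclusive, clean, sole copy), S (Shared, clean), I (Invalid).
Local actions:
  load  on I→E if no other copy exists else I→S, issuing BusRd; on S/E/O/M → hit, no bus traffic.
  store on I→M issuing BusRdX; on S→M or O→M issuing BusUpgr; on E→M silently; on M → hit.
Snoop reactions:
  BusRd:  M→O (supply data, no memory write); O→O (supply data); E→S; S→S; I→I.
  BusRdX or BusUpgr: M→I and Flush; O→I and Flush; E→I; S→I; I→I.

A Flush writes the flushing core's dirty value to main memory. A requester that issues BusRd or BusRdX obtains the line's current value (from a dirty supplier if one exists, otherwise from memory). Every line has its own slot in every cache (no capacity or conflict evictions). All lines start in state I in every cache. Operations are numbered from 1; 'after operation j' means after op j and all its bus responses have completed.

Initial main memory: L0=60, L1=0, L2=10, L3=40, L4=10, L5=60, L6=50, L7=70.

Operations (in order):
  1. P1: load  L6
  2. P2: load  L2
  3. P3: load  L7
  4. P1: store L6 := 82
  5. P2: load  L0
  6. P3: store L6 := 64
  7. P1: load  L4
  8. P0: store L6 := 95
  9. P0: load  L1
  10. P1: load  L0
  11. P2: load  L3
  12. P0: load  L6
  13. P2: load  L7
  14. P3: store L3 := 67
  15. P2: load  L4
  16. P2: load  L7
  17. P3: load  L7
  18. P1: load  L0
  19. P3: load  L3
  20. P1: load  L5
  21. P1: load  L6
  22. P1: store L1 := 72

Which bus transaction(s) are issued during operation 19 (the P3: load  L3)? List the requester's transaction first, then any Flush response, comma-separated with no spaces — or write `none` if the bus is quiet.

1. P1: load  L6  bus=[BusRd]  L6: P0=I P1=E P2=I P3=I  mem[L6]=50
2. P2: load  L2  bus=[BusRd]  L2: P0=I P1=I P2=E P3=I  mem[L2]=10
3. P3: load  L7  bus=[BusRd]  L7: P0=I P1=I P2=I P3=E  mem[L7]=70
4. P1: store L6 := 82  bus=[-]  L6: P0=I P1=M P2=I P3=I  mem[L6]=50
5. P2: load  L0  bus=[BusRd]  L0: P0=I P1=I P2=E P3=I  mem[L0]=60
6. P3: store L6 := 64  bus=[BusRdX,Flush]  L6: P0=I P1=I P2=I P3=M  mem[L6]=82
7. P1: load  L4  bus=[BusRd]  L4: P0=I P1=E P2=I P3=I  mem[L4]=10
8. P0: store L6 := 95  bus=[BusRdX,Flush]  L6: P0=M P1=I P2=I P3=I  mem[L6]=64
9. P0: load  L1  bus=[BusRd]  L1: P0=E P1=I P2=I P3=I  mem[L1]=0
10. P1: load  L0  bus=[BusRd]  L0: P0=I P1=S P2=S P3=I  mem[L0]=60
11. P2: load  L3  bus=[BusRd]  L3: P0=I P1=I P2=E P3=I  mem[L3]=40
12. P0: load  L6  bus=[-]  L6: P0=M P1=I P2=I P3=I  mem[L6]=64
13. P2: load  L7  bus=[BusRd]  L7: P0=I P1=I P2=S P3=S  mem[L7]=70
14. P3: store L3 := 67  bus=[BusRdX]  L3: P0=I P1=I P2=I P3=M  mem[L3]=40
15. P2: load  L4  bus=[BusRd]  L4: P0=I P1=S P2=S P3=I  mem[L4]=10
16. P2: load  L7  bus=[-]  L7: P0=I P1=I P2=S P3=S  mem[L7]=70
17. P3: load  L7  bus=[-]  L7: P0=I P1=I P2=S P3=S  mem[L7]=70
18. P1: load  L0  bus=[-]  L0: P0=I P1=S P2=S P3=I  mem[L0]=60
19. P3: load  L3  bus=[-]  L3: P0=I P1=I P2=I P3=M  mem[L3]=40
20. P1: load  L5  bus=[BusRd]  L5: P0=I P1=E P2=I P3=I  mem[L5]=60
21. P1: load  L6  bus=[BusRd]  L6: P0=O P1=S P2=I P3=I  mem[L6]=64
22. P1: store L1 := 72  bus=[BusRdX]  L1: P0=I P1=M P2=I P3=I  mem[L1]=0

bus = none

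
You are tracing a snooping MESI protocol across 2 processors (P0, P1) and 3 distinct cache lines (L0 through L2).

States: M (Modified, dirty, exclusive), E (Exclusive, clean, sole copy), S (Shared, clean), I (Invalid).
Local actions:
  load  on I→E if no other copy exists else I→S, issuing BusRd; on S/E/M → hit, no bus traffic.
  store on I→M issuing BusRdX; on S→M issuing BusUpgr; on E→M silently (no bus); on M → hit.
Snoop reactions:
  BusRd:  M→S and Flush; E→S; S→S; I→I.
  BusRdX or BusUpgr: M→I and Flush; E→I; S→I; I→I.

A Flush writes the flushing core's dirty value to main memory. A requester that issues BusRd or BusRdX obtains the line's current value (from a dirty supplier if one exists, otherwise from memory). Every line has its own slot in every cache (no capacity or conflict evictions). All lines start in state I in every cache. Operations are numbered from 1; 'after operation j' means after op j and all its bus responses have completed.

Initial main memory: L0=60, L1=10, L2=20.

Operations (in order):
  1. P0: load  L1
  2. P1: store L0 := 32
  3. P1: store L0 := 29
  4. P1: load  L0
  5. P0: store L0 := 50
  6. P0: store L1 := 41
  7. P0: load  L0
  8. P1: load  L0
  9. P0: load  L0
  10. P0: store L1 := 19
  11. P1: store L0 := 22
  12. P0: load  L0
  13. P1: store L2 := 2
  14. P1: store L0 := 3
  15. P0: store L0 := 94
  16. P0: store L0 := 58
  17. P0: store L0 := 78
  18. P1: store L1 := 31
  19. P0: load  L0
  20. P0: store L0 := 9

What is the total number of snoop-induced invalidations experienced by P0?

step 1: P0: load  L1  ⟶  EI  (L1)  txn=BusRd  M[L1]=10
step 2: P1: store L0 := 32  ⟶  IM  (L0)  txn=BusRdX  M[L0]=60
step 3: P1: store L0 := 29  ⟶  IM  (L0)  txn=∅  M[L0]=60
step 4: P1: load  L0  ⟶  IM  (L0)  txn=∅  M[L0]=60
step 5: P0: store L0 := 50  ⟶  MI  (L0)  txn=BusRdX+Flush  M[L0]=29
step 6: P0: store L1 := 41  ⟶  MI  (L1)  txn=∅  M[L1]=10
step 7: P0: load  L0  ⟶  MI  (L0)  txn=∅  M[L0]=29
step 8: P1: load  L0  ⟶  SS  (L0)  txn=BusRd+Flush  M[L0]=50
step 9: P0: load  L0  ⟶  SS  (L0)  txn=∅  M[L0]=50
step 10: P0: store L1 := 19  ⟶  MI  (L1)  txn=∅  M[L1]=10
step 11: P1: store L0 := 22  ⟶  IM  (L0)  txn=BusUpgr  M[L0]=50
step 12: P0: load  L0  ⟶  SS  (L0)  txn=BusRd+Flush  M[L0]=22
step 13: P1: store L2 := 2  ⟶  IM  (L2)  txn=BusRdX  M[L2]=20
step 14: P1: store L0 := 3  ⟶  IM  (L0)  txn=BusUpgr  M[L0]=22
step 15: P0: store L0 := 94  ⟶  MI  (L0)  txn=BusRdX+Flush  M[L0]=3
step 16: P0: store L0 := 58  ⟶  MI  (L0)  txn=∅  M[L0]=3
step 17: P0: store L0 := 78  ⟶  MI  (L0)  txn=∅  M[L0]=3
step 18: P1: store L1 := 31  ⟶  IM  (L1)  txn=BusRdX+Flush  M[L1]=19
step 19: P0: load  L0  ⟶  MI  (L0)  txn=∅  M[L0]=3
step 20: P0: store L0 := 9  ⟶  MI  (L0)  txn=∅  M[L0]=3

invalidations = 3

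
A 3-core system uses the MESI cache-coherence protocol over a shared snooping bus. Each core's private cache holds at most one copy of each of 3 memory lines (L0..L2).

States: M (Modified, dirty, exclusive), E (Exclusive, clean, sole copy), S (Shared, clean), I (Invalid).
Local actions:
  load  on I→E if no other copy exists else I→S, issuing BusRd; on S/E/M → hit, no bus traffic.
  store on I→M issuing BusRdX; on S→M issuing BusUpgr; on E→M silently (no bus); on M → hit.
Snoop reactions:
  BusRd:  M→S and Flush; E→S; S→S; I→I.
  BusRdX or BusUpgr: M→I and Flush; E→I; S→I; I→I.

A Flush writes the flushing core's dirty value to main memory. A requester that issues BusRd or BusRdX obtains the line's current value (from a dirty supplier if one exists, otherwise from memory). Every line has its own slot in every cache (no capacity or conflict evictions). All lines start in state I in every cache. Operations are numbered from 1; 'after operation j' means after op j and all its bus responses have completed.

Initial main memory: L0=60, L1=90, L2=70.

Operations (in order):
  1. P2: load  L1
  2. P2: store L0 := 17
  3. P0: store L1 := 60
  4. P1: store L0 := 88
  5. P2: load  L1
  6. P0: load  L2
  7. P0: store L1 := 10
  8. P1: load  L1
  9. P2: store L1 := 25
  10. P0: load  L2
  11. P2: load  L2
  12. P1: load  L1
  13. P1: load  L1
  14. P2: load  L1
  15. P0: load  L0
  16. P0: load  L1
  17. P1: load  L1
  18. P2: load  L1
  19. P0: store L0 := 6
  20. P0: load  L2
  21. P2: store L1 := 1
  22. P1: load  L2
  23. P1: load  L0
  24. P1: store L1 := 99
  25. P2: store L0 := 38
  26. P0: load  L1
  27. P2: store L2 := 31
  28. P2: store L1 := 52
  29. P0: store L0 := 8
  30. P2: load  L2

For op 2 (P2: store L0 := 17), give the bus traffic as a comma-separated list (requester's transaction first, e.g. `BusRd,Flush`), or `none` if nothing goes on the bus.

[1] P2: load  L1 | P0:I, P1:I, P2:E(90) | bus: BusRd
[2] P2: store L0 := 17 | P0:I, P1:I, P2:M(17) | bus: BusRdX
[3] P0: store L1 := 60 | P0:M(60), P1:I, P2:I | bus: BusRdX
[4] P1: store L0 := 88 | P0:I, P1:M(88), P2:I | bus: BusRdX,Flush
[5] P2: load  L1 | P0:S(60), P1:I, P2:S(60) | bus: BusRd,Flush
[6] P0: load  L2 | P0:E(70), P1:I, P2:I | bus: BusRd
[7] P0: store L1 := 10 | P0:M(10), P1:I, P2:I | bus: BusUpgr
[8] P1: load  L1 | P0:S(10), P1:S(10), P2:I | bus: BusRd,Flush
[9] P2: store L1 := 25 | P0:I, P1:I, P2:M(25) | bus: BusRdX
[10] P0: load  L2 | P0:E(70), P1:I, P2:I | bus: none
[11] P2: load  L2 | P0:S(70), P1:I, P2:S(70) | bus: BusRd
[12] P1: load  L1 | P0:I, P1:S(25), P2:S(25) | bus: BusRd,Flush
[13] P1: load  L1 | P0:I, P1:S(25), P2:S(25) | bus: none
[14] P2: load  L1 | P0:I, P1:S(25), P2:S(25) | bus: none
[15] P0: load  L0 | P0:S(88), P1:S(88), P2:I | bus: BusRd,Flush
[16] P0: load  L1 | P0:S(25), P1:S(25), P2:S(25) | bus: BusRd
[17] P1: load  L1 | P0:S(25), P1:S(25), P2:S(25) | bus: none
[18] P2: load  L1 | P0:S(25), P1:S(25), P2:S(25) | bus: none
[19] P0: store L0 := 6 | P0:M(6), P1:I, P2:I | bus: BusUpgr
[20] P0: load  L2 | P0:S(70), P1:I, P2:S(70) | bus: none
[21] P2: store L1 := 1 | P0:I, P1:I, P2:M(1) | bus: BusUpgr
[22] P1: load  L2 | P0:S(70), P1:S(70), P2:S(70) | bus: BusRd
[23] P1: load  L0 | P0:S(6), P1:S(6), P2:I | bus: BusRd,Flush
[24] P1: store L1 := 99 | P0:I, P1:M(99), P2:I | bus: BusRdX,Flush
[25] P2: store L0 := 38 | P0:I, P1:I, P2:M(38) | bus: BusRdX
[26] P0: load  L1 | P0:S(99), P1:S(99), P2:I | bus: BusRd,Flush
[27] P2: store L2 := 31 | P0:I, P1:I, P2:M(31) | bus: BusUpgr
[28] P2: store L1 := 52 | P0:I, P1:I, P2:M(52) | bus: BusRdX
[29] P0: store L0 := 8 | P0:M(8), P1:I, P2:I | bus: BusRdX,Flush
[30] P2: load  L2 | P0:I, P1:I, P2:M(31) | bus: none

bus = BusRdX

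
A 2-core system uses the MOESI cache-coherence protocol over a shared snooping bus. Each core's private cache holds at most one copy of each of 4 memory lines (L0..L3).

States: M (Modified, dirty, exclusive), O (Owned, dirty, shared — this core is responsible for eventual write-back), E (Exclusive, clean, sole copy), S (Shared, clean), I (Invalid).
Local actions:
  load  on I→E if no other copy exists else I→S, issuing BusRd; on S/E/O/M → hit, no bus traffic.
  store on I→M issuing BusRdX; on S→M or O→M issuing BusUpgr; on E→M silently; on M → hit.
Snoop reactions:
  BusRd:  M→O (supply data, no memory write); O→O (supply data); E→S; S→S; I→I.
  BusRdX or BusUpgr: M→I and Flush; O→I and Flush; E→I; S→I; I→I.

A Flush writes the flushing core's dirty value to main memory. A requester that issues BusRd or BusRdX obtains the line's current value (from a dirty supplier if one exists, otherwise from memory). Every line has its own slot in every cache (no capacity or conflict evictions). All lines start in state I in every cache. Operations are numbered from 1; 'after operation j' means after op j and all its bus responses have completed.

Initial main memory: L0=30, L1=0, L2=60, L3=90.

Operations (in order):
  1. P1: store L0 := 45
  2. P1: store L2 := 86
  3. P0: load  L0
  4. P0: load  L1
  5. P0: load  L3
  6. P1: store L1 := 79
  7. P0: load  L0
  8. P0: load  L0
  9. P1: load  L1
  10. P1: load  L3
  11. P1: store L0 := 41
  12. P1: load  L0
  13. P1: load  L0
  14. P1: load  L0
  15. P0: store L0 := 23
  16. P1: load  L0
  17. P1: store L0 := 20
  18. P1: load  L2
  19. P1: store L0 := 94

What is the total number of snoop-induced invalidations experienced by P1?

invalidations = 1

  op1 P1: store L0 := 45 → I/M on L0; bus BusRdX; mem=30
  op2 P1: store L2 := 86 → I/M on L2; bus BusRdX; mem=60
  op3 P0: load  L0 → S/O on L0; bus BusRd; mem=30
  op4 P0: load  L1 → E/I on L1; bus BusRd; mem=0
  op5 P0: load  L3 → E/I on L3; bus BusRd; mem=90
  op6 P1: store L1 := 79 → I/M on L1; bus BusRdX; mem=0
  op7 P0: load  L0 → S/O on L0; bus (none); mem=30
  op8 P0: load  L0 → S/O on L0; bus (none); mem=30
  op9 P1: load  L1 → I/M on L1; bus (none); mem=0
  op10 P1: load  L3 → S/S on L3; bus BusRd; mem=90
  op11 P1: store L0 := 41 → I/M on L0; bus BusUpgr; mem=30
  op12 P1: load  L0 → I/M on L0; bus (none); mem=30
  op13 P1: load  L0 → I/M on L0; bus (none); mem=30
  op14 P1: load  L0 → I/M on L0; bus (none); mem=30
  op15 P0: store L0 := 23 → M/I on L0; bus BusRdX Flush; mem=41
  op16 P1: load  L0 → O/S on L0; bus BusRd; mem=41
  op17 P1: store L0 := 20 → I/M on L0; bus BusUpgr Flush; mem=23
  op18 P1: load  L2 → I/M on L2; bus (none); mem=60
  op19 P1: store L0 := 94 → I/M on L0; bus (none); mem=23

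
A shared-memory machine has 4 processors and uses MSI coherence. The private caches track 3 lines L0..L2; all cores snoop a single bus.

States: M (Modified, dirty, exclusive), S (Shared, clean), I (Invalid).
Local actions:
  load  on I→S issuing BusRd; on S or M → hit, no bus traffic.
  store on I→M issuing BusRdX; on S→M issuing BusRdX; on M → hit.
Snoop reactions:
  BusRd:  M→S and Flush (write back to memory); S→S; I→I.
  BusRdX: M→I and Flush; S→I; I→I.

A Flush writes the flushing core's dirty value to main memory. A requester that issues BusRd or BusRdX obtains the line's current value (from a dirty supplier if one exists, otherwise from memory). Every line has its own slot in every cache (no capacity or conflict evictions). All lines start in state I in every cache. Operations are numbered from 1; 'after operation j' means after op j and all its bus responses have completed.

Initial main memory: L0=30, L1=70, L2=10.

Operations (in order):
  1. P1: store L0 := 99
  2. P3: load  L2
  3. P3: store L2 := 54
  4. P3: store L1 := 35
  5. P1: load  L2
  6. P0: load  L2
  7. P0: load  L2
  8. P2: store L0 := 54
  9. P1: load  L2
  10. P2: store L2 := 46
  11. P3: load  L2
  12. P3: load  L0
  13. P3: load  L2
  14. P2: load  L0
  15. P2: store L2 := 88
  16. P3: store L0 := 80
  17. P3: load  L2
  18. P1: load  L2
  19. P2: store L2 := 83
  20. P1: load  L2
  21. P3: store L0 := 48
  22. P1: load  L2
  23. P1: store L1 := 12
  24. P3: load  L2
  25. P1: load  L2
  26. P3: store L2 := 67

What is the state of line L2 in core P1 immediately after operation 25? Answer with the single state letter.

state = S

[1] P1: store L0 := 99 | P0:I, P1:M(99), P2:I, P3:I | bus: BusRdX
[2] P3: load  L2 | P0:I, P1:I, P2:I, P3:S(10) | bus: BusRd
[3] P3: store L2 := 54 | P0:I, P1:I, P2:I, P3:M(54) | bus: BusRdX
[4] P3: store L1 := 35 | P0:I, P1:I, P2:I, P3:M(35) | bus: BusRdX
[5] P1: load  L2 | P0:I, P1:S(54), P2:I, P3:S(54) | bus: BusRd,Flush
[6] P0: load  L2 | P0:S(54), P1:S(54), P2:I, P3:S(54) | bus: BusRd
[7] P0: load  L2 | P0:S(54), P1:S(54), P2:I, P3:S(54) | bus: none
[8] P2: store L0 := 54 | P0:I, P1:I, P2:M(54), P3:I | bus: BusRdX,Flush
[9] P1: load  L2 | P0:S(54), P1:S(54), P2:I, P3:S(54) | bus: none
[10] P2: store L2 := 46 | P0:I, P1:I, P2:M(46), P3:I | bus: BusRdX
[11] P3: load  L2 | P0:I, P1:I, P2:S(46), P3:S(46) | bus: BusRd,Flush
[12] P3: load  L0 | P0:I, P1:I, P2:S(54), P3:S(54) | bus: BusRd,Flush
[13] P3: load  L2 | P0:I, P1:I, P2:S(46), P3:S(46) | bus: none
[14] P2: load  L0 | P0:I, P1:I, P2:S(54), P3:S(54) | bus: none
[15] P2: store L2 := 88 | P0:I, P1:I, P2:M(88), P3:I | bus: BusRdX
[16] P3: store L0 := 80 | P0:I, P1:I, P2:I, P3:M(80) | bus: BusRdX
[17] P3: load  L2 | P0:I, P1:I, P2:S(88), P3:S(88) | bus: BusRd,Flush
[18] P1: load  L2 | P0:I, P1:S(88), P2:S(88), P3:S(88) | bus: BusRd
[19] P2: store L2 := 83 | P0:I, P1:I, P2:M(83), P3:I | bus: BusRdX
[20] P1: load  L2 | P0:I, P1:S(83), P2:S(83), P3:I | bus: BusRd,Flush
[21] P3: store L0 := 48 | P0:I, P1:I, P2:I, P3:M(48) | bus: none
[22] P1: load  L2 | P0:I, P1:S(83), P2:S(83), P3:I | bus: none
[23] P1: store L1 := 12 | P0:I, P1:M(12), P2:I, P3:I | bus: BusRdX,Flush
[24] P3: load  L2 | P0:I, P1:S(83), P2:S(83), P3:S(83) | bus: BusRd
[25] P1: load  L2 | P0:I, P1:S(83), P2:S(83), P3:S(83) | bus: none
[26] P3: store L2 := 67 | P0:I, P1:I, P2:I, P3:M(67) | bus: BusRdX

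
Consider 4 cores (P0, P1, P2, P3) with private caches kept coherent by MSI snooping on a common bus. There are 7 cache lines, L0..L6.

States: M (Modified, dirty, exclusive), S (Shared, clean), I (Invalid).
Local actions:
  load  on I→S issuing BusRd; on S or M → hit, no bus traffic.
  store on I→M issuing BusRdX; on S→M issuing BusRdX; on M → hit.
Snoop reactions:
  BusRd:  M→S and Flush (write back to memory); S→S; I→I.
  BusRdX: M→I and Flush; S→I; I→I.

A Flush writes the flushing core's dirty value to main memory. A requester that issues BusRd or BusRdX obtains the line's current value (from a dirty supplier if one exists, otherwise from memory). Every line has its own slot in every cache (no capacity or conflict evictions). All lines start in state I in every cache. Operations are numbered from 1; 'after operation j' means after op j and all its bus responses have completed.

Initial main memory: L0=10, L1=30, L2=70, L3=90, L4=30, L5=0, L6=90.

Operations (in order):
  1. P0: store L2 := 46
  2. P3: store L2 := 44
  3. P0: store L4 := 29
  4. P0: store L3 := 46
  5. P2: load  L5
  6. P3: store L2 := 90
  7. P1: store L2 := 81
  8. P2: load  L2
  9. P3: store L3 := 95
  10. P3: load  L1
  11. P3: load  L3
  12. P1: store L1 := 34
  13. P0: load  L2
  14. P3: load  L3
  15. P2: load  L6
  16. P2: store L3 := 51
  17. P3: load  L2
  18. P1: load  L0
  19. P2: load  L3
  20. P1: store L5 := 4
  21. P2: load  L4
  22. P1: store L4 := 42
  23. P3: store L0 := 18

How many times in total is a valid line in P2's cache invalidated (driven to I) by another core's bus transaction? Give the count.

step 1: P0: store L2 := 46  ⟶  MIII  (L2)  txn=BusRdX  M[L2]=70
step 2: P3: store L2 := 44  ⟶  IIIM  (L2)  txn=BusRdX+Flush  M[L2]=46
step 3: P0: store L4 := 29  ⟶  MIII  (L4)  txn=BusRdX  M[L4]=30
step 4: P0: store L3 := 46  ⟶  MIII  (L3)  txn=BusRdX  M[L3]=90
step 5: P2: load  L5  ⟶  IISI  (L5)  txn=BusRd  M[L5]=0
step 6: P3: store L2 := 90  ⟶  IIIM  (L2)  txn=∅  M[L2]=46
step 7: P1: store L2 := 81  ⟶  IMII  (L2)  txn=BusRdX+Flush  M[L2]=90
step 8: P2: load  L2  ⟶  ISSI  (L2)  txn=BusRd+Flush  M[L2]=81
step 9: P3: store L3 := 95  ⟶  IIIM  (L3)  txn=BusRdX+Flush  M[L3]=46
step 10: P3: load  L1  ⟶  IIIS  (L1)  txn=BusRd  M[L1]=30
step 11: P3: load  L3  ⟶  IIIM  (L3)  txn=∅  M[L3]=46
step 12: P1: store L1 := 34  ⟶  IMII  (L1)  txn=BusRdX  M[L1]=30
step 13: P0: load  L2  ⟶  SSSI  (L2)  txn=BusRd  M[L2]=81
step 14: P3: load  L3  ⟶  IIIM  (L3)  txn=∅  M[L3]=46
step 15: P2: load  L6  ⟶  IISI  (L6)  txn=BusRd  M[L6]=90
step 16: P2: store L3 := 51  ⟶  IIMI  (L3)  txn=BusRdX+Flush  M[L3]=95
step 17: P3: load  L2  ⟶  SSSS  (L2)  txn=BusRd  M[L2]=81
step 18: P1: load  L0  ⟶  ISII  (L0)  txn=BusRd  M[L0]=10
step 19: P2: load  L3  ⟶  IIMI  (L3)  txn=∅  M[L3]=95
step 20: P1: store L5 := 4  ⟶  IMII  (L5)  txn=BusRdX  M[L5]=0
step 21: P2: load  L4  ⟶  SISI  (L4)  txn=BusRd+Flush  M[L4]=29
step 22: P1: store L4 := 42  ⟶  IMII  (L4)  txn=BusRdX  M[L4]=29
step 23: P3: store L0 := 18  ⟶  IIIM  (L0)  txn=BusRdX  M[L0]=10

invalidations = 2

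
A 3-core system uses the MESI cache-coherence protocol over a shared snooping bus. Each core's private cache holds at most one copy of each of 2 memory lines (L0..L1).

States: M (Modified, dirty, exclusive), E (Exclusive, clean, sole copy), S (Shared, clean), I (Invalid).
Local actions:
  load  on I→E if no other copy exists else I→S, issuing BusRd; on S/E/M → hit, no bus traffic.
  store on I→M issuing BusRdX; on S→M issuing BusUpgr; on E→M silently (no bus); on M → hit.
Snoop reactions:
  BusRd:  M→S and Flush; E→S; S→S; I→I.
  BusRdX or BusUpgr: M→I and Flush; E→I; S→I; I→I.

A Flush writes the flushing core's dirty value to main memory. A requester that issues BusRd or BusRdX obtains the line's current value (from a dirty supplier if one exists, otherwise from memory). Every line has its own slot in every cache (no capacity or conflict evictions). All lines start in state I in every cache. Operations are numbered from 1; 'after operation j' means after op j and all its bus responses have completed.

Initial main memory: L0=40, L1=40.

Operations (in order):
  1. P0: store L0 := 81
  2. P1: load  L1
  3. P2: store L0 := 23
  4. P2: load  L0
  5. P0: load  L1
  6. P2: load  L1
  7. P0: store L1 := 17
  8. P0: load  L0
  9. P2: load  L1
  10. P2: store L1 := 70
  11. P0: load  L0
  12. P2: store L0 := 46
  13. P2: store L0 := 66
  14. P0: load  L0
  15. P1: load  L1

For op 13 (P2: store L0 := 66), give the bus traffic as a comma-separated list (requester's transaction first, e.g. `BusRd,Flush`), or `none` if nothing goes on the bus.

1. P0: store L0 := 81  bus=[BusRdX]  L0: P0=M P1=I P2=I  mem[L0]=40
2. P1: load  L1  bus=[BusRd]  L1: P0=I P1=E P2=I  mem[L1]=40
3. P2: store L0 := 23  bus=[BusRdX,Flush]  L0: P0=I P1=I P2=M  mem[L0]=81
4. P2: load  L0  bus=[-]  L0: P0=I P1=I P2=M  mem[L0]=81
5. P0: load  L1  bus=[BusRd]  L1: P0=S P1=S P2=I  mem[L1]=40
6. P2: load  L1  bus=[BusRd]  L1: P0=S P1=S P2=S  mem[L1]=40
7. P0: store L1 := 17  bus=[BusUpgr]  L1: P0=M P1=I P2=I  mem[L1]=40
8. P0: load  L0  bus=[BusRd,Flush]  L0: P0=S P1=I P2=S  mem[L0]=23
9. P2: load  L1  bus=[BusRd,Flush]  L1: P0=S P1=I P2=S  mem[L1]=17
10. P2: store L1 := 70  bus=[BusUpgr]  L1: P0=I P1=I P2=M  mem[L1]=17
11. P0: load  L0  bus=[-]  L0: P0=S P1=I P2=S  mem[L0]=23
12. P2: store L0 := 46  bus=[BusUpgr]  L0: P0=I P1=I P2=M  mem[L0]=23
13. P2: store L0 := 66  bus=[-]  L0: P0=I P1=I P2=M  mem[L0]=23
14. P0: load  L0  bus=[BusRd,Flush]  L0: P0=S P1=I P2=S  mem[L0]=66
15. P1: load  L1  bus=[BusRd,Flush]  L1: P0=I P1=S P2=S  mem[L1]=70

bus = none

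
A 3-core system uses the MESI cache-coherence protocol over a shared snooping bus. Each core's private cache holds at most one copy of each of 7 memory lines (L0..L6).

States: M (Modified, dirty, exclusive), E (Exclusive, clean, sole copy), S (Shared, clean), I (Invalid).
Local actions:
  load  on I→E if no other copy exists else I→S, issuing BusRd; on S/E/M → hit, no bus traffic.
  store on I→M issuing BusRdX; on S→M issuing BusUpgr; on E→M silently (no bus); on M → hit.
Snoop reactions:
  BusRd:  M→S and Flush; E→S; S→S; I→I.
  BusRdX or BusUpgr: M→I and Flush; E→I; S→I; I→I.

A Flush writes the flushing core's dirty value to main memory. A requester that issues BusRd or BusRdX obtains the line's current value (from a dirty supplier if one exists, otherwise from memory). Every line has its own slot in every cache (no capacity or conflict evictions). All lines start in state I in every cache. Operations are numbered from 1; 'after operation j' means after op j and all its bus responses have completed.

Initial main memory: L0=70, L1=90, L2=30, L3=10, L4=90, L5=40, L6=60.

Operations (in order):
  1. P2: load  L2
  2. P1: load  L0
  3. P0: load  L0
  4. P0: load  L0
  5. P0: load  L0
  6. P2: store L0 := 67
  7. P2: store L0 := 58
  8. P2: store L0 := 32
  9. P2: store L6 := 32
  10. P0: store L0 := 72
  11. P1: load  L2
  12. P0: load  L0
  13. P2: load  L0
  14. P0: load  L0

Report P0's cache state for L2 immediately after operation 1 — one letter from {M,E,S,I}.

state = I

  op1 P2: load  L2 → I/I/E on L2; bus BusRd; mem=30
  op2 P1: load  L0 → I/E/I on L0; bus BusRd; mem=70
  op3 P0: load  L0 → S/S/I on L0; bus BusRd; mem=70
  op4 P0: load  L0 → S/S/I on L0; bus (none); mem=70
  op5 P0: load  L0 → S/S/I on L0; bus (none); mem=70
  op6 P2: store L0 := 67 → I/I/M on L0; bus BusRdX; mem=70
  op7 P2: store L0 := 58 → I/I/M on L0; bus (none); mem=70
  op8 P2: store L0 := 32 → I/I/M on L0; bus (none); mem=70
  op9 P2: store L6 := 32 → I/I/M on L6; bus BusRdX; mem=60
  op10 P0: store L0 := 72 → M/I/I on L0; bus BusRdX Flush; mem=32
  op11 P1: load  L2 → I/S/S on L2; bus BusRd; mem=30
  op12 P0: load  L0 → M/I/I on L0; bus (none); mem=32
  op13 P2: load  L0 → S/I/S on L0; bus BusRd Flush; mem=72
  op14 P0: load  L0 → S/I/S on L0; bus (none); mem=72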